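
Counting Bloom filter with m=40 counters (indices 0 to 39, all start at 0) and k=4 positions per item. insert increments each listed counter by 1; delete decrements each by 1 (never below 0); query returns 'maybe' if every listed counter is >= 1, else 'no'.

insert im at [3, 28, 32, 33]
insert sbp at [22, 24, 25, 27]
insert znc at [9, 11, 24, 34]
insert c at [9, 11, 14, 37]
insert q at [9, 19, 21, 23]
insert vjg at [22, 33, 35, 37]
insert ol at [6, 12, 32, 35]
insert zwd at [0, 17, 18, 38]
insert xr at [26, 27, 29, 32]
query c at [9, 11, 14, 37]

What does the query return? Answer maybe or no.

Answer: maybe

Derivation:
Step 1: insert im at [3, 28, 32, 33] -> counters=[0,0,0,1,0,0,0,0,0,0,0,0,0,0,0,0,0,0,0,0,0,0,0,0,0,0,0,0,1,0,0,0,1,1,0,0,0,0,0,0]
Step 2: insert sbp at [22, 24, 25, 27] -> counters=[0,0,0,1,0,0,0,0,0,0,0,0,0,0,0,0,0,0,0,0,0,0,1,0,1,1,0,1,1,0,0,0,1,1,0,0,0,0,0,0]
Step 3: insert znc at [9, 11, 24, 34] -> counters=[0,0,0,1,0,0,0,0,0,1,0,1,0,0,0,0,0,0,0,0,0,0,1,0,2,1,0,1,1,0,0,0,1,1,1,0,0,0,0,0]
Step 4: insert c at [9, 11, 14, 37] -> counters=[0,0,0,1,0,0,0,0,0,2,0,2,0,0,1,0,0,0,0,0,0,0,1,0,2,1,0,1,1,0,0,0,1,1,1,0,0,1,0,0]
Step 5: insert q at [9, 19, 21, 23] -> counters=[0,0,0,1,0,0,0,0,0,3,0,2,0,0,1,0,0,0,0,1,0,1,1,1,2,1,0,1,1,0,0,0,1,1,1,0,0,1,0,0]
Step 6: insert vjg at [22, 33, 35, 37] -> counters=[0,0,0,1,0,0,0,0,0,3,0,2,0,0,1,0,0,0,0,1,0,1,2,1,2,1,0,1,1,0,0,0,1,2,1,1,0,2,0,0]
Step 7: insert ol at [6, 12, 32, 35] -> counters=[0,0,0,1,0,0,1,0,0,3,0,2,1,0,1,0,0,0,0,1,0,1,2,1,2,1,0,1,1,0,0,0,2,2,1,2,0,2,0,0]
Step 8: insert zwd at [0, 17, 18, 38] -> counters=[1,0,0,1,0,0,1,0,0,3,0,2,1,0,1,0,0,1,1,1,0,1,2,1,2,1,0,1,1,0,0,0,2,2,1,2,0,2,1,0]
Step 9: insert xr at [26, 27, 29, 32] -> counters=[1,0,0,1,0,0,1,0,0,3,0,2,1,0,1,0,0,1,1,1,0,1,2,1,2,1,1,2,1,1,0,0,3,2,1,2,0,2,1,0]
Query c: check counters[9]=3 counters[11]=2 counters[14]=1 counters[37]=2 -> maybe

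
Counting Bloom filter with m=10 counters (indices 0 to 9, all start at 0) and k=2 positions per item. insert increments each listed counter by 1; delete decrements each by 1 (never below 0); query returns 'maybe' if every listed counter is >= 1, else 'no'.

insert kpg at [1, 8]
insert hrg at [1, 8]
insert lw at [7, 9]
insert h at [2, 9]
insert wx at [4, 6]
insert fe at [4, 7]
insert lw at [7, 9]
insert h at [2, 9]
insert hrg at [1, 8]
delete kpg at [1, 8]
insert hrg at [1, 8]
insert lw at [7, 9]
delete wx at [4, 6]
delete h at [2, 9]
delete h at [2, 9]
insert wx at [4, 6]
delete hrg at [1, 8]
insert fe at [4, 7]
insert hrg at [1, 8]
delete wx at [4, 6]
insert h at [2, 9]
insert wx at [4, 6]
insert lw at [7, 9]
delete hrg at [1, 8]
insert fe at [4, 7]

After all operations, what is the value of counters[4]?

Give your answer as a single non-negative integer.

Answer: 4

Derivation:
Step 1: insert kpg at [1, 8] -> counters=[0,1,0,0,0,0,0,0,1,0]
Step 2: insert hrg at [1, 8] -> counters=[0,2,0,0,0,0,0,0,2,0]
Step 3: insert lw at [7, 9] -> counters=[0,2,0,0,0,0,0,1,2,1]
Step 4: insert h at [2, 9] -> counters=[0,2,1,0,0,0,0,1,2,2]
Step 5: insert wx at [4, 6] -> counters=[0,2,1,0,1,0,1,1,2,2]
Step 6: insert fe at [4, 7] -> counters=[0,2,1,0,2,0,1,2,2,2]
Step 7: insert lw at [7, 9] -> counters=[0,2,1,0,2,0,1,3,2,3]
Step 8: insert h at [2, 9] -> counters=[0,2,2,0,2,0,1,3,2,4]
Step 9: insert hrg at [1, 8] -> counters=[0,3,2,0,2,0,1,3,3,4]
Step 10: delete kpg at [1, 8] -> counters=[0,2,2,0,2,0,1,3,2,4]
Step 11: insert hrg at [1, 8] -> counters=[0,3,2,0,2,0,1,3,3,4]
Step 12: insert lw at [7, 9] -> counters=[0,3,2,0,2,0,1,4,3,5]
Step 13: delete wx at [4, 6] -> counters=[0,3,2,0,1,0,0,4,3,5]
Step 14: delete h at [2, 9] -> counters=[0,3,1,0,1,0,0,4,3,4]
Step 15: delete h at [2, 9] -> counters=[0,3,0,0,1,0,0,4,3,3]
Step 16: insert wx at [4, 6] -> counters=[0,3,0,0,2,0,1,4,3,3]
Step 17: delete hrg at [1, 8] -> counters=[0,2,0,0,2,0,1,4,2,3]
Step 18: insert fe at [4, 7] -> counters=[0,2,0,0,3,0,1,5,2,3]
Step 19: insert hrg at [1, 8] -> counters=[0,3,0,0,3,0,1,5,3,3]
Step 20: delete wx at [4, 6] -> counters=[0,3,0,0,2,0,0,5,3,3]
Step 21: insert h at [2, 9] -> counters=[0,3,1,0,2,0,0,5,3,4]
Step 22: insert wx at [4, 6] -> counters=[0,3,1,0,3,0,1,5,3,4]
Step 23: insert lw at [7, 9] -> counters=[0,3,1,0,3,0,1,6,3,5]
Step 24: delete hrg at [1, 8] -> counters=[0,2,1,0,3,0,1,6,2,5]
Step 25: insert fe at [4, 7] -> counters=[0,2,1,0,4,0,1,7,2,5]
Final counters=[0,2,1,0,4,0,1,7,2,5] -> counters[4]=4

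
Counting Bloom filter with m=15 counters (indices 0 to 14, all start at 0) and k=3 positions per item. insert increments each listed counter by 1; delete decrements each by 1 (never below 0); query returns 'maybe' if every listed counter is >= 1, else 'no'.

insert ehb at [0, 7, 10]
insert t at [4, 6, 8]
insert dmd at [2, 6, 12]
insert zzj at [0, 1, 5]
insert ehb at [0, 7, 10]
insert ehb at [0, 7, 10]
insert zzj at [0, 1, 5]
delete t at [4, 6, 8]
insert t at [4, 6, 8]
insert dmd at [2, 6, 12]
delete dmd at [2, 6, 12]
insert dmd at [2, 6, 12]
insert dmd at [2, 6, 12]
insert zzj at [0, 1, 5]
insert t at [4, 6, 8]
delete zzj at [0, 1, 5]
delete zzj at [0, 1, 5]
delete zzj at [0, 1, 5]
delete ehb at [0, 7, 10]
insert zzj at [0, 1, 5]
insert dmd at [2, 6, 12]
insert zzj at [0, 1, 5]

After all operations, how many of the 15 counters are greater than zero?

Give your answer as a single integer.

Answer: 10

Derivation:
Step 1: insert ehb at [0, 7, 10] -> counters=[1,0,0,0,0,0,0,1,0,0,1,0,0,0,0]
Step 2: insert t at [4, 6, 8] -> counters=[1,0,0,0,1,0,1,1,1,0,1,0,0,0,0]
Step 3: insert dmd at [2, 6, 12] -> counters=[1,0,1,0,1,0,2,1,1,0,1,0,1,0,0]
Step 4: insert zzj at [0, 1, 5] -> counters=[2,1,1,0,1,1,2,1,1,0,1,0,1,0,0]
Step 5: insert ehb at [0, 7, 10] -> counters=[3,1,1,0,1,1,2,2,1,0,2,0,1,0,0]
Step 6: insert ehb at [0, 7, 10] -> counters=[4,1,1,0,1,1,2,3,1,0,3,0,1,0,0]
Step 7: insert zzj at [0, 1, 5] -> counters=[5,2,1,0,1,2,2,3,1,0,3,0,1,0,0]
Step 8: delete t at [4, 6, 8] -> counters=[5,2,1,0,0,2,1,3,0,0,3,0,1,0,0]
Step 9: insert t at [4, 6, 8] -> counters=[5,2,1,0,1,2,2,3,1,0,3,0,1,0,0]
Step 10: insert dmd at [2, 6, 12] -> counters=[5,2,2,0,1,2,3,3,1,0,3,0,2,0,0]
Step 11: delete dmd at [2, 6, 12] -> counters=[5,2,1,0,1,2,2,3,1,0,3,0,1,0,0]
Step 12: insert dmd at [2, 6, 12] -> counters=[5,2,2,0,1,2,3,3,1,0,3,0,2,0,0]
Step 13: insert dmd at [2, 6, 12] -> counters=[5,2,3,0,1,2,4,3,1,0,3,0,3,0,0]
Step 14: insert zzj at [0, 1, 5] -> counters=[6,3,3,0,1,3,4,3,1,0,3,0,3,0,0]
Step 15: insert t at [4, 6, 8] -> counters=[6,3,3,0,2,3,5,3,2,0,3,0,3,0,0]
Step 16: delete zzj at [0, 1, 5] -> counters=[5,2,3,0,2,2,5,3,2,0,3,0,3,0,0]
Step 17: delete zzj at [0, 1, 5] -> counters=[4,1,3,0,2,1,5,3,2,0,3,0,3,0,0]
Step 18: delete zzj at [0, 1, 5] -> counters=[3,0,3,0,2,0,5,3,2,0,3,0,3,0,0]
Step 19: delete ehb at [0, 7, 10] -> counters=[2,0,3,0,2,0,5,2,2,0,2,0,3,0,0]
Step 20: insert zzj at [0, 1, 5] -> counters=[3,1,3,0,2,1,5,2,2,0,2,0,3,0,0]
Step 21: insert dmd at [2, 6, 12] -> counters=[3,1,4,0,2,1,6,2,2,0,2,0,4,0,0]
Step 22: insert zzj at [0, 1, 5] -> counters=[4,2,4,0,2,2,6,2,2,0,2,0,4,0,0]
Final counters=[4,2,4,0,2,2,6,2,2,0,2,0,4,0,0] -> 10 nonzero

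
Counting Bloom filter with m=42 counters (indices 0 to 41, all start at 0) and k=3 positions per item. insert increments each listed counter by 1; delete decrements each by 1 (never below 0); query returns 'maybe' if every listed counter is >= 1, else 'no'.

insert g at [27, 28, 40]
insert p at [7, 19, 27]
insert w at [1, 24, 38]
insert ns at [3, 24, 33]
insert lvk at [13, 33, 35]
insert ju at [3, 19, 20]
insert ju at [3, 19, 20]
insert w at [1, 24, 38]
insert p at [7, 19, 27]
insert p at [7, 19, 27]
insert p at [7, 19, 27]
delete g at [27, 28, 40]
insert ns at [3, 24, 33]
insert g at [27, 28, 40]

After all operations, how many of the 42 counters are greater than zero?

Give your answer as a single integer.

Step 1: insert g at [27, 28, 40] -> counters=[0,0,0,0,0,0,0,0,0,0,0,0,0,0,0,0,0,0,0,0,0,0,0,0,0,0,0,1,1,0,0,0,0,0,0,0,0,0,0,0,1,0]
Step 2: insert p at [7, 19, 27] -> counters=[0,0,0,0,0,0,0,1,0,0,0,0,0,0,0,0,0,0,0,1,0,0,0,0,0,0,0,2,1,0,0,0,0,0,0,0,0,0,0,0,1,0]
Step 3: insert w at [1, 24, 38] -> counters=[0,1,0,0,0,0,0,1,0,0,0,0,0,0,0,0,0,0,0,1,0,0,0,0,1,0,0,2,1,0,0,0,0,0,0,0,0,0,1,0,1,0]
Step 4: insert ns at [3, 24, 33] -> counters=[0,1,0,1,0,0,0,1,0,0,0,0,0,0,0,0,0,0,0,1,0,0,0,0,2,0,0,2,1,0,0,0,0,1,0,0,0,0,1,0,1,0]
Step 5: insert lvk at [13, 33, 35] -> counters=[0,1,0,1,0,0,0,1,0,0,0,0,0,1,0,0,0,0,0,1,0,0,0,0,2,0,0,2,1,0,0,0,0,2,0,1,0,0,1,0,1,0]
Step 6: insert ju at [3, 19, 20] -> counters=[0,1,0,2,0,0,0,1,0,0,0,0,0,1,0,0,0,0,0,2,1,0,0,0,2,0,0,2,1,0,0,0,0,2,0,1,0,0,1,0,1,0]
Step 7: insert ju at [3, 19, 20] -> counters=[0,1,0,3,0,0,0,1,0,0,0,0,0,1,0,0,0,0,0,3,2,0,0,0,2,0,0,2,1,0,0,0,0,2,0,1,0,0,1,0,1,0]
Step 8: insert w at [1, 24, 38] -> counters=[0,2,0,3,0,0,0,1,0,0,0,0,0,1,0,0,0,0,0,3,2,0,0,0,3,0,0,2,1,0,0,0,0,2,0,1,0,0,2,0,1,0]
Step 9: insert p at [7, 19, 27] -> counters=[0,2,0,3,0,0,0,2,0,0,0,0,0,1,0,0,0,0,0,4,2,0,0,0,3,0,0,3,1,0,0,0,0,2,0,1,0,0,2,0,1,0]
Step 10: insert p at [7, 19, 27] -> counters=[0,2,0,3,0,0,0,3,0,0,0,0,0,1,0,0,0,0,0,5,2,0,0,0,3,0,0,4,1,0,0,0,0,2,0,1,0,0,2,0,1,0]
Step 11: insert p at [7, 19, 27] -> counters=[0,2,0,3,0,0,0,4,0,0,0,0,0,1,0,0,0,0,0,6,2,0,0,0,3,0,0,5,1,0,0,0,0,2,0,1,0,0,2,0,1,0]
Step 12: delete g at [27, 28, 40] -> counters=[0,2,0,3,0,0,0,4,0,0,0,0,0,1,0,0,0,0,0,6,2,0,0,0,3,0,0,4,0,0,0,0,0,2,0,1,0,0,2,0,0,0]
Step 13: insert ns at [3, 24, 33] -> counters=[0,2,0,4,0,0,0,4,0,0,0,0,0,1,0,0,0,0,0,6,2,0,0,0,4,0,0,4,0,0,0,0,0,3,0,1,0,0,2,0,0,0]
Step 14: insert g at [27, 28, 40] -> counters=[0,2,0,4,0,0,0,4,0,0,0,0,0,1,0,0,0,0,0,6,2,0,0,0,4,0,0,5,1,0,0,0,0,3,0,1,0,0,2,0,1,0]
Final counters=[0,2,0,4,0,0,0,4,0,0,0,0,0,1,0,0,0,0,0,6,2,0,0,0,4,0,0,5,1,0,0,0,0,3,0,1,0,0,2,0,1,0] -> 13 nonzero

Answer: 13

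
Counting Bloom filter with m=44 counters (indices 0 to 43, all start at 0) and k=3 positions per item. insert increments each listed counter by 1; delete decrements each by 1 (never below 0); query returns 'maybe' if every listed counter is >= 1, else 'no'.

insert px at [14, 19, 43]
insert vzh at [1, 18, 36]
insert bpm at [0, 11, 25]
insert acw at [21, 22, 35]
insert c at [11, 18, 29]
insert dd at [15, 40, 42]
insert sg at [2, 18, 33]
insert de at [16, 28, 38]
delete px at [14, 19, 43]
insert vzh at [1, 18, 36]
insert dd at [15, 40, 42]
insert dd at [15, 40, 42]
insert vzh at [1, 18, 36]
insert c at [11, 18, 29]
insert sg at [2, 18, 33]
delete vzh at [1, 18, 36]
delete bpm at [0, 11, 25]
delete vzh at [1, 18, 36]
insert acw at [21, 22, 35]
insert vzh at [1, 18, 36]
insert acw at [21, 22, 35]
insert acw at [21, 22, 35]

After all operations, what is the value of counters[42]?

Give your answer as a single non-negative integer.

Answer: 3

Derivation:
Step 1: insert px at [14, 19, 43] -> counters=[0,0,0,0,0,0,0,0,0,0,0,0,0,0,1,0,0,0,0,1,0,0,0,0,0,0,0,0,0,0,0,0,0,0,0,0,0,0,0,0,0,0,0,1]
Step 2: insert vzh at [1, 18, 36] -> counters=[0,1,0,0,0,0,0,0,0,0,0,0,0,0,1,0,0,0,1,1,0,0,0,0,0,0,0,0,0,0,0,0,0,0,0,0,1,0,0,0,0,0,0,1]
Step 3: insert bpm at [0, 11, 25] -> counters=[1,1,0,0,0,0,0,0,0,0,0,1,0,0,1,0,0,0,1,1,0,0,0,0,0,1,0,0,0,0,0,0,0,0,0,0,1,0,0,0,0,0,0,1]
Step 4: insert acw at [21, 22, 35] -> counters=[1,1,0,0,0,0,0,0,0,0,0,1,0,0,1,0,0,0,1,1,0,1,1,0,0,1,0,0,0,0,0,0,0,0,0,1,1,0,0,0,0,0,0,1]
Step 5: insert c at [11, 18, 29] -> counters=[1,1,0,0,0,0,0,0,0,0,0,2,0,0,1,0,0,0,2,1,0,1,1,0,0,1,0,0,0,1,0,0,0,0,0,1,1,0,0,0,0,0,0,1]
Step 6: insert dd at [15, 40, 42] -> counters=[1,1,0,0,0,0,0,0,0,0,0,2,0,0,1,1,0,0,2,1,0,1,1,0,0,1,0,0,0,1,0,0,0,0,0,1,1,0,0,0,1,0,1,1]
Step 7: insert sg at [2, 18, 33] -> counters=[1,1,1,0,0,0,0,0,0,0,0,2,0,0,1,1,0,0,3,1,0,1,1,0,0,1,0,0,0,1,0,0,0,1,0,1,1,0,0,0,1,0,1,1]
Step 8: insert de at [16, 28, 38] -> counters=[1,1,1,0,0,0,0,0,0,0,0,2,0,0,1,1,1,0,3,1,0,1,1,0,0,1,0,0,1,1,0,0,0,1,0,1,1,0,1,0,1,0,1,1]
Step 9: delete px at [14, 19, 43] -> counters=[1,1,1,0,0,0,0,0,0,0,0,2,0,0,0,1,1,0,3,0,0,1,1,0,0,1,0,0,1,1,0,0,0,1,0,1,1,0,1,0,1,0,1,0]
Step 10: insert vzh at [1, 18, 36] -> counters=[1,2,1,0,0,0,0,0,0,0,0,2,0,0,0,1,1,0,4,0,0,1,1,0,0,1,0,0,1,1,0,0,0,1,0,1,2,0,1,0,1,0,1,0]
Step 11: insert dd at [15, 40, 42] -> counters=[1,2,1,0,0,0,0,0,0,0,0,2,0,0,0,2,1,0,4,0,0,1,1,0,0,1,0,0,1,1,0,0,0,1,0,1,2,0,1,0,2,0,2,0]
Step 12: insert dd at [15, 40, 42] -> counters=[1,2,1,0,0,0,0,0,0,0,0,2,0,0,0,3,1,0,4,0,0,1,1,0,0,1,0,0,1,1,0,0,0,1,0,1,2,0,1,0,3,0,3,0]
Step 13: insert vzh at [1, 18, 36] -> counters=[1,3,1,0,0,0,0,0,0,0,0,2,0,0,0,3,1,0,5,0,0,1,1,0,0,1,0,0,1,1,0,0,0,1,0,1,3,0,1,0,3,0,3,0]
Step 14: insert c at [11, 18, 29] -> counters=[1,3,1,0,0,0,0,0,0,0,0,3,0,0,0,3,1,0,6,0,0,1,1,0,0,1,0,0,1,2,0,0,0,1,0,1,3,0,1,0,3,0,3,0]
Step 15: insert sg at [2, 18, 33] -> counters=[1,3,2,0,0,0,0,0,0,0,0,3,0,0,0,3,1,0,7,0,0,1,1,0,0,1,0,0,1,2,0,0,0,2,0,1,3,0,1,0,3,0,3,0]
Step 16: delete vzh at [1, 18, 36] -> counters=[1,2,2,0,0,0,0,0,0,0,0,3,0,0,0,3,1,0,6,0,0,1,1,0,0,1,0,0,1,2,0,0,0,2,0,1,2,0,1,0,3,0,3,0]
Step 17: delete bpm at [0, 11, 25] -> counters=[0,2,2,0,0,0,0,0,0,0,0,2,0,0,0,3,1,0,6,0,0,1,1,0,0,0,0,0,1,2,0,0,0,2,0,1,2,0,1,0,3,0,3,0]
Step 18: delete vzh at [1, 18, 36] -> counters=[0,1,2,0,0,0,0,0,0,0,0,2,0,0,0,3,1,0,5,0,0,1,1,0,0,0,0,0,1,2,0,0,0,2,0,1,1,0,1,0,3,0,3,0]
Step 19: insert acw at [21, 22, 35] -> counters=[0,1,2,0,0,0,0,0,0,0,0,2,0,0,0,3,1,0,5,0,0,2,2,0,0,0,0,0,1,2,0,0,0,2,0,2,1,0,1,0,3,0,3,0]
Step 20: insert vzh at [1, 18, 36] -> counters=[0,2,2,0,0,0,0,0,0,0,0,2,0,0,0,3,1,0,6,0,0,2,2,0,0,0,0,0,1,2,0,0,0,2,0,2,2,0,1,0,3,0,3,0]
Step 21: insert acw at [21, 22, 35] -> counters=[0,2,2,0,0,0,0,0,0,0,0,2,0,0,0,3,1,0,6,0,0,3,3,0,0,0,0,0,1,2,0,0,0,2,0,3,2,0,1,0,3,0,3,0]
Step 22: insert acw at [21, 22, 35] -> counters=[0,2,2,0,0,0,0,0,0,0,0,2,0,0,0,3,1,0,6,0,0,4,4,0,0,0,0,0,1,2,0,0,0,2,0,4,2,0,1,0,3,0,3,0]
Final counters=[0,2,2,0,0,0,0,0,0,0,0,2,0,0,0,3,1,0,6,0,0,4,4,0,0,0,0,0,1,2,0,0,0,2,0,4,2,0,1,0,3,0,3,0] -> counters[42]=3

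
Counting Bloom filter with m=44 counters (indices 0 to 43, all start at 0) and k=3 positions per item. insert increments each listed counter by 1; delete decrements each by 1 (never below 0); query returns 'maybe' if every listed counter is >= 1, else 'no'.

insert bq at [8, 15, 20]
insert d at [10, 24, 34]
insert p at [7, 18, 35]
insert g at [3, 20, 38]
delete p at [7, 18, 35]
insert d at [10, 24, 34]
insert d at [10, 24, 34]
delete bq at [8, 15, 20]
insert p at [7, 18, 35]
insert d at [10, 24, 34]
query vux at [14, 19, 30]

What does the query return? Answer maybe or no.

Answer: no

Derivation:
Step 1: insert bq at [8, 15, 20] -> counters=[0,0,0,0,0,0,0,0,1,0,0,0,0,0,0,1,0,0,0,0,1,0,0,0,0,0,0,0,0,0,0,0,0,0,0,0,0,0,0,0,0,0,0,0]
Step 2: insert d at [10, 24, 34] -> counters=[0,0,0,0,0,0,0,0,1,0,1,0,0,0,0,1,0,0,0,0,1,0,0,0,1,0,0,0,0,0,0,0,0,0,1,0,0,0,0,0,0,0,0,0]
Step 3: insert p at [7, 18, 35] -> counters=[0,0,0,0,0,0,0,1,1,0,1,0,0,0,0,1,0,0,1,0,1,0,0,0,1,0,0,0,0,0,0,0,0,0,1,1,0,0,0,0,0,0,0,0]
Step 4: insert g at [3, 20, 38] -> counters=[0,0,0,1,0,0,0,1,1,0,1,0,0,0,0,1,0,0,1,0,2,0,0,0,1,0,0,0,0,0,0,0,0,0,1,1,0,0,1,0,0,0,0,0]
Step 5: delete p at [7, 18, 35] -> counters=[0,0,0,1,0,0,0,0,1,0,1,0,0,0,0,1,0,0,0,0,2,0,0,0,1,0,0,0,0,0,0,0,0,0,1,0,0,0,1,0,0,0,0,0]
Step 6: insert d at [10, 24, 34] -> counters=[0,0,0,1,0,0,0,0,1,0,2,0,0,0,0,1,0,0,0,0,2,0,0,0,2,0,0,0,0,0,0,0,0,0,2,0,0,0,1,0,0,0,0,0]
Step 7: insert d at [10, 24, 34] -> counters=[0,0,0,1,0,0,0,0,1,0,3,0,0,0,0,1,0,0,0,0,2,0,0,0,3,0,0,0,0,0,0,0,0,0,3,0,0,0,1,0,0,0,0,0]
Step 8: delete bq at [8, 15, 20] -> counters=[0,0,0,1,0,0,0,0,0,0,3,0,0,0,0,0,0,0,0,0,1,0,0,0,3,0,0,0,0,0,0,0,0,0,3,0,0,0,1,0,0,0,0,0]
Step 9: insert p at [7, 18, 35] -> counters=[0,0,0,1,0,0,0,1,0,0,3,0,0,0,0,0,0,0,1,0,1,0,0,0,3,0,0,0,0,0,0,0,0,0,3,1,0,0,1,0,0,0,0,0]
Step 10: insert d at [10, 24, 34] -> counters=[0,0,0,1,0,0,0,1,0,0,4,0,0,0,0,0,0,0,1,0,1,0,0,0,4,0,0,0,0,0,0,0,0,0,4,1,0,0,1,0,0,0,0,0]
Query vux: check counters[14]=0 counters[19]=0 counters[30]=0 -> no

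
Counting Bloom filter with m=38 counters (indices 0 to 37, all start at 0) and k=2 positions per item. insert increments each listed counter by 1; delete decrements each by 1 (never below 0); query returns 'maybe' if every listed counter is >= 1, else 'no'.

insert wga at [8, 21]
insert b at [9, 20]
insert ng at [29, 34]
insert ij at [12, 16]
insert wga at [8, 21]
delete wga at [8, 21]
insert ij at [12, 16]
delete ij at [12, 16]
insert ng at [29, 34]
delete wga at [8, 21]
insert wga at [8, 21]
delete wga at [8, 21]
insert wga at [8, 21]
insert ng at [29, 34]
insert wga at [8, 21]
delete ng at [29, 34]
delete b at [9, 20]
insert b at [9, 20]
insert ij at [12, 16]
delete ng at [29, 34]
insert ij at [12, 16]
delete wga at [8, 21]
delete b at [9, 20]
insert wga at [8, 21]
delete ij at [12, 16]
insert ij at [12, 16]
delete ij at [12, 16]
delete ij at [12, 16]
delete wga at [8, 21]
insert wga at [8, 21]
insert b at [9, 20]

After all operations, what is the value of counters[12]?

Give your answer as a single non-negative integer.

Answer: 1

Derivation:
Step 1: insert wga at [8, 21] -> counters=[0,0,0,0,0,0,0,0,1,0,0,0,0,0,0,0,0,0,0,0,0,1,0,0,0,0,0,0,0,0,0,0,0,0,0,0,0,0]
Step 2: insert b at [9, 20] -> counters=[0,0,0,0,0,0,0,0,1,1,0,0,0,0,0,0,0,0,0,0,1,1,0,0,0,0,0,0,0,0,0,0,0,0,0,0,0,0]
Step 3: insert ng at [29, 34] -> counters=[0,0,0,0,0,0,0,0,1,1,0,0,0,0,0,0,0,0,0,0,1,1,0,0,0,0,0,0,0,1,0,0,0,0,1,0,0,0]
Step 4: insert ij at [12, 16] -> counters=[0,0,0,0,0,0,0,0,1,1,0,0,1,0,0,0,1,0,0,0,1,1,0,0,0,0,0,0,0,1,0,0,0,0,1,0,0,0]
Step 5: insert wga at [8, 21] -> counters=[0,0,0,0,0,0,0,0,2,1,0,0,1,0,0,0,1,0,0,0,1,2,0,0,0,0,0,0,0,1,0,0,0,0,1,0,0,0]
Step 6: delete wga at [8, 21] -> counters=[0,0,0,0,0,0,0,0,1,1,0,0,1,0,0,0,1,0,0,0,1,1,0,0,0,0,0,0,0,1,0,0,0,0,1,0,0,0]
Step 7: insert ij at [12, 16] -> counters=[0,0,0,0,0,0,0,0,1,1,0,0,2,0,0,0,2,0,0,0,1,1,0,0,0,0,0,0,0,1,0,0,0,0,1,0,0,0]
Step 8: delete ij at [12, 16] -> counters=[0,0,0,0,0,0,0,0,1,1,0,0,1,0,0,0,1,0,0,0,1,1,0,0,0,0,0,0,0,1,0,0,0,0,1,0,0,0]
Step 9: insert ng at [29, 34] -> counters=[0,0,0,0,0,0,0,0,1,1,0,0,1,0,0,0,1,0,0,0,1,1,0,0,0,0,0,0,0,2,0,0,0,0,2,0,0,0]
Step 10: delete wga at [8, 21] -> counters=[0,0,0,0,0,0,0,0,0,1,0,0,1,0,0,0,1,0,0,0,1,0,0,0,0,0,0,0,0,2,0,0,0,0,2,0,0,0]
Step 11: insert wga at [8, 21] -> counters=[0,0,0,0,0,0,0,0,1,1,0,0,1,0,0,0,1,0,0,0,1,1,0,0,0,0,0,0,0,2,0,0,0,0,2,0,0,0]
Step 12: delete wga at [8, 21] -> counters=[0,0,0,0,0,0,0,0,0,1,0,0,1,0,0,0,1,0,0,0,1,0,0,0,0,0,0,0,0,2,0,0,0,0,2,0,0,0]
Step 13: insert wga at [8, 21] -> counters=[0,0,0,0,0,0,0,0,1,1,0,0,1,0,0,0,1,0,0,0,1,1,0,0,0,0,0,0,0,2,0,0,0,0,2,0,0,0]
Step 14: insert ng at [29, 34] -> counters=[0,0,0,0,0,0,0,0,1,1,0,0,1,0,0,0,1,0,0,0,1,1,0,0,0,0,0,0,0,3,0,0,0,0,3,0,0,0]
Step 15: insert wga at [8, 21] -> counters=[0,0,0,0,0,0,0,0,2,1,0,0,1,0,0,0,1,0,0,0,1,2,0,0,0,0,0,0,0,3,0,0,0,0,3,0,0,0]
Step 16: delete ng at [29, 34] -> counters=[0,0,0,0,0,0,0,0,2,1,0,0,1,0,0,0,1,0,0,0,1,2,0,0,0,0,0,0,0,2,0,0,0,0,2,0,0,0]
Step 17: delete b at [9, 20] -> counters=[0,0,0,0,0,0,0,0,2,0,0,0,1,0,0,0,1,0,0,0,0,2,0,0,0,0,0,0,0,2,0,0,0,0,2,0,0,0]
Step 18: insert b at [9, 20] -> counters=[0,0,0,0,0,0,0,0,2,1,0,0,1,0,0,0,1,0,0,0,1,2,0,0,0,0,0,0,0,2,0,0,0,0,2,0,0,0]
Step 19: insert ij at [12, 16] -> counters=[0,0,0,0,0,0,0,0,2,1,0,0,2,0,0,0,2,0,0,0,1,2,0,0,0,0,0,0,0,2,0,0,0,0,2,0,0,0]
Step 20: delete ng at [29, 34] -> counters=[0,0,0,0,0,0,0,0,2,1,0,0,2,0,0,0,2,0,0,0,1,2,0,0,0,0,0,0,0,1,0,0,0,0,1,0,0,0]
Step 21: insert ij at [12, 16] -> counters=[0,0,0,0,0,0,0,0,2,1,0,0,3,0,0,0,3,0,0,0,1,2,0,0,0,0,0,0,0,1,0,0,0,0,1,0,0,0]
Step 22: delete wga at [8, 21] -> counters=[0,0,0,0,0,0,0,0,1,1,0,0,3,0,0,0,3,0,0,0,1,1,0,0,0,0,0,0,0,1,0,0,0,0,1,0,0,0]
Step 23: delete b at [9, 20] -> counters=[0,0,0,0,0,0,0,0,1,0,0,0,3,0,0,0,3,0,0,0,0,1,0,0,0,0,0,0,0,1,0,0,0,0,1,0,0,0]
Step 24: insert wga at [8, 21] -> counters=[0,0,0,0,0,0,0,0,2,0,0,0,3,0,0,0,3,0,0,0,0,2,0,0,0,0,0,0,0,1,0,0,0,0,1,0,0,0]
Step 25: delete ij at [12, 16] -> counters=[0,0,0,0,0,0,0,0,2,0,0,0,2,0,0,0,2,0,0,0,0,2,0,0,0,0,0,0,0,1,0,0,0,0,1,0,0,0]
Step 26: insert ij at [12, 16] -> counters=[0,0,0,0,0,0,0,0,2,0,0,0,3,0,0,0,3,0,0,0,0,2,0,0,0,0,0,0,0,1,0,0,0,0,1,0,0,0]
Step 27: delete ij at [12, 16] -> counters=[0,0,0,0,0,0,0,0,2,0,0,0,2,0,0,0,2,0,0,0,0,2,0,0,0,0,0,0,0,1,0,0,0,0,1,0,0,0]
Step 28: delete ij at [12, 16] -> counters=[0,0,0,0,0,0,0,0,2,0,0,0,1,0,0,0,1,0,0,0,0,2,0,0,0,0,0,0,0,1,0,0,0,0,1,0,0,0]
Step 29: delete wga at [8, 21] -> counters=[0,0,0,0,0,0,0,0,1,0,0,0,1,0,0,0,1,0,0,0,0,1,0,0,0,0,0,0,0,1,0,0,0,0,1,0,0,0]
Step 30: insert wga at [8, 21] -> counters=[0,0,0,0,0,0,0,0,2,0,0,0,1,0,0,0,1,0,0,0,0,2,0,0,0,0,0,0,0,1,0,0,0,0,1,0,0,0]
Step 31: insert b at [9, 20] -> counters=[0,0,0,0,0,0,0,0,2,1,0,0,1,0,0,0,1,0,0,0,1,2,0,0,0,0,0,0,0,1,0,0,0,0,1,0,0,0]
Final counters=[0,0,0,0,0,0,0,0,2,1,0,0,1,0,0,0,1,0,0,0,1,2,0,0,0,0,0,0,0,1,0,0,0,0,1,0,0,0] -> counters[12]=1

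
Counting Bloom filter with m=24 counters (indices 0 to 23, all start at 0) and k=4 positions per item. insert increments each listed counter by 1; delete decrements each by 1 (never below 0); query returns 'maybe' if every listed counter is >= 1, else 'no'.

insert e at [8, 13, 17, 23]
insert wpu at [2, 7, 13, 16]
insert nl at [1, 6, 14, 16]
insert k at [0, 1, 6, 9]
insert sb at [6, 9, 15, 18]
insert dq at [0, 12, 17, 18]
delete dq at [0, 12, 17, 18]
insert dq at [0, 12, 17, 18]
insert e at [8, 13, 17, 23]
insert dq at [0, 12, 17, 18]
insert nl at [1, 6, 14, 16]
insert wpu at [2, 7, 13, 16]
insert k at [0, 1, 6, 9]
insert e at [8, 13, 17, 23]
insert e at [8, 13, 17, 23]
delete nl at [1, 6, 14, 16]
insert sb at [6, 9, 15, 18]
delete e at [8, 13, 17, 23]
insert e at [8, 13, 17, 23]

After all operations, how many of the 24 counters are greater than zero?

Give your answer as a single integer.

Step 1: insert e at [8, 13, 17, 23] -> counters=[0,0,0,0,0,0,0,0,1,0,0,0,0,1,0,0,0,1,0,0,0,0,0,1]
Step 2: insert wpu at [2, 7, 13, 16] -> counters=[0,0,1,0,0,0,0,1,1,0,0,0,0,2,0,0,1,1,0,0,0,0,0,1]
Step 3: insert nl at [1, 6, 14, 16] -> counters=[0,1,1,0,0,0,1,1,1,0,0,0,0,2,1,0,2,1,0,0,0,0,0,1]
Step 4: insert k at [0, 1, 6, 9] -> counters=[1,2,1,0,0,0,2,1,1,1,0,0,0,2,1,0,2,1,0,0,0,0,0,1]
Step 5: insert sb at [6, 9, 15, 18] -> counters=[1,2,1,0,0,0,3,1,1,2,0,0,0,2,1,1,2,1,1,0,0,0,0,1]
Step 6: insert dq at [0, 12, 17, 18] -> counters=[2,2,1,0,0,0,3,1,1,2,0,0,1,2,1,1,2,2,2,0,0,0,0,1]
Step 7: delete dq at [0, 12, 17, 18] -> counters=[1,2,1,0,0,0,3,1,1,2,0,0,0,2,1,1,2,1,1,0,0,0,0,1]
Step 8: insert dq at [0, 12, 17, 18] -> counters=[2,2,1,0,0,0,3,1,1,2,0,0,1,2,1,1,2,2,2,0,0,0,0,1]
Step 9: insert e at [8, 13, 17, 23] -> counters=[2,2,1,0,0,0,3,1,2,2,0,0,1,3,1,1,2,3,2,0,0,0,0,2]
Step 10: insert dq at [0, 12, 17, 18] -> counters=[3,2,1,0,0,0,3,1,2,2,0,0,2,3,1,1,2,4,3,0,0,0,0,2]
Step 11: insert nl at [1, 6, 14, 16] -> counters=[3,3,1,0,0,0,4,1,2,2,0,0,2,3,2,1,3,4,3,0,0,0,0,2]
Step 12: insert wpu at [2, 7, 13, 16] -> counters=[3,3,2,0,0,0,4,2,2,2,0,0,2,4,2,1,4,4,3,0,0,0,0,2]
Step 13: insert k at [0, 1, 6, 9] -> counters=[4,4,2,0,0,0,5,2,2,3,0,0,2,4,2,1,4,4,3,0,0,0,0,2]
Step 14: insert e at [8, 13, 17, 23] -> counters=[4,4,2,0,0,0,5,2,3,3,0,0,2,5,2,1,4,5,3,0,0,0,0,3]
Step 15: insert e at [8, 13, 17, 23] -> counters=[4,4,2,0,0,0,5,2,4,3,0,0,2,6,2,1,4,6,3,0,0,0,0,4]
Step 16: delete nl at [1, 6, 14, 16] -> counters=[4,3,2,0,0,0,4,2,4,3,0,0,2,6,1,1,3,6,3,0,0,0,0,4]
Step 17: insert sb at [6, 9, 15, 18] -> counters=[4,3,2,0,0,0,5,2,4,4,0,0,2,6,1,2,3,6,4,0,0,0,0,4]
Step 18: delete e at [8, 13, 17, 23] -> counters=[4,3,2,0,0,0,5,2,3,4,0,0,2,5,1,2,3,5,4,0,0,0,0,3]
Step 19: insert e at [8, 13, 17, 23] -> counters=[4,3,2,0,0,0,5,2,4,4,0,0,2,6,1,2,3,6,4,0,0,0,0,4]
Final counters=[4,3,2,0,0,0,5,2,4,4,0,0,2,6,1,2,3,6,4,0,0,0,0,4] -> 15 nonzero

Answer: 15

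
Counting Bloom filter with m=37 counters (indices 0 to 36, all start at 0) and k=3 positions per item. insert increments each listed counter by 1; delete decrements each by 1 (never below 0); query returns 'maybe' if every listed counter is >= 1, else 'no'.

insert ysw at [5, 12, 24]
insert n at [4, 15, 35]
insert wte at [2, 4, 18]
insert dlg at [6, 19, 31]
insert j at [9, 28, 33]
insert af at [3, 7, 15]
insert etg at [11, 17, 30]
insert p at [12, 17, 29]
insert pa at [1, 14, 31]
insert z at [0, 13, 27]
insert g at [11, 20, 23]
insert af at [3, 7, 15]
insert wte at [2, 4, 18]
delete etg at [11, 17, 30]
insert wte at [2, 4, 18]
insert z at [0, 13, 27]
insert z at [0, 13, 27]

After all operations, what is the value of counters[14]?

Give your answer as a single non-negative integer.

Answer: 1

Derivation:
Step 1: insert ysw at [5, 12, 24] -> counters=[0,0,0,0,0,1,0,0,0,0,0,0,1,0,0,0,0,0,0,0,0,0,0,0,1,0,0,0,0,0,0,0,0,0,0,0,0]
Step 2: insert n at [4, 15, 35] -> counters=[0,0,0,0,1,1,0,0,0,0,0,0,1,0,0,1,0,0,0,0,0,0,0,0,1,0,0,0,0,0,0,0,0,0,0,1,0]
Step 3: insert wte at [2, 4, 18] -> counters=[0,0,1,0,2,1,0,0,0,0,0,0,1,0,0,1,0,0,1,0,0,0,0,0,1,0,0,0,0,0,0,0,0,0,0,1,0]
Step 4: insert dlg at [6, 19, 31] -> counters=[0,0,1,0,2,1,1,0,0,0,0,0,1,0,0,1,0,0,1,1,0,0,0,0,1,0,0,0,0,0,0,1,0,0,0,1,0]
Step 5: insert j at [9, 28, 33] -> counters=[0,0,1,0,2,1,1,0,0,1,0,0,1,0,0,1,0,0,1,1,0,0,0,0,1,0,0,0,1,0,0,1,0,1,0,1,0]
Step 6: insert af at [3, 7, 15] -> counters=[0,0,1,1,2,1,1,1,0,1,0,0,1,0,0,2,0,0,1,1,0,0,0,0,1,0,0,0,1,0,0,1,0,1,0,1,0]
Step 7: insert etg at [11, 17, 30] -> counters=[0,0,1,1,2,1,1,1,0,1,0,1,1,0,0,2,0,1,1,1,0,0,0,0,1,0,0,0,1,0,1,1,0,1,0,1,0]
Step 8: insert p at [12, 17, 29] -> counters=[0,0,1,1,2,1,1,1,0,1,0,1,2,0,0,2,0,2,1,1,0,0,0,0,1,0,0,0,1,1,1,1,0,1,0,1,0]
Step 9: insert pa at [1, 14, 31] -> counters=[0,1,1,1,2,1,1,1,0,1,0,1,2,0,1,2,0,2,1,1,0,0,0,0,1,0,0,0,1,1,1,2,0,1,0,1,0]
Step 10: insert z at [0, 13, 27] -> counters=[1,1,1,1,2,1,1,1,0,1,0,1,2,1,1,2,0,2,1,1,0,0,0,0,1,0,0,1,1,1,1,2,0,1,0,1,0]
Step 11: insert g at [11, 20, 23] -> counters=[1,1,1,1,2,1,1,1,0,1,0,2,2,1,1,2,0,2,1,1,1,0,0,1,1,0,0,1,1,1,1,2,0,1,0,1,0]
Step 12: insert af at [3, 7, 15] -> counters=[1,1,1,2,2,1,1,2,0,1,0,2,2,1,1,3,0,2,1,1,1,0,0,1,1,0,0,1,1,1,1,2,0,1,0,1,0]
Step 13: insert wte at [2, 4, 18] -> counters=[1,1,2,2,3,1,1,2,0,1,0,2,2,1,1,3,0,2,2,1,1,0,0,1,1,0,0,1,1,1,1,2,0,1,0,1,0]
Step 14: delete etg at [11, 17, 30] -> counters=[1,1,2,2,3,1,1,2,0,1,0,1,2,1,1,3,0,1,2,1,1,0,0,1,1,0,0,1,1,1,0,2,0,1,0,1,0]
Step 15: insert wte at [2, 4, 18] -> counters=[1,1,3,2,4,1,1,2,0,1,0,1,2,1,1,3,0,1,3,1,1,0,0,1,1,0,0,1,1,1,0,2,0,1,0,1,0]
Step 16: insert z at [0, 13, 27] -> counters=[2,1,3,2,4,1,1,2,0,1,0,1,2,2,1,3,0,1,3,1,1,0,0,1,1,0,0,2,1,1,0,2,0,1,0,1,0]
Step 17: insert z at [0, 13, 27] -> counters=[3,1,3,2,4,1,1,2,0,1,0,1,2,3,1,3,0,1,3,1,1,0,0,1,1,0,0,3,1,1,0,2,0,1,0,1,0]
Final counters=[3,1,3,2,4,1,1,2,0,1,0,1,2,3,1,3,0,1,3,1,1,0,0,1,1,0,0,3,1,1,0,2,0,1,0,1,0] -> counters[14]=1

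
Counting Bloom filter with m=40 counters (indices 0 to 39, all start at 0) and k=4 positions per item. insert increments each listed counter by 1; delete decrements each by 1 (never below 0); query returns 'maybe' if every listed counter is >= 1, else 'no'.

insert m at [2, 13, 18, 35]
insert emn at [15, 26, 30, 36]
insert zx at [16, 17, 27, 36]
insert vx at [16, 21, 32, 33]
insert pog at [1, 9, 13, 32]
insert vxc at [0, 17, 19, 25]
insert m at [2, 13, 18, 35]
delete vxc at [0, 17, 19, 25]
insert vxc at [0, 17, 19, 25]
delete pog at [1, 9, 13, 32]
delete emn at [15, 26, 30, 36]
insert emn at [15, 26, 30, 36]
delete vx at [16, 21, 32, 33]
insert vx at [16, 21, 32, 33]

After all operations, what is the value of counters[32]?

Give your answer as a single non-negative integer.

Step 1: insert m at [2, 13, 18, 35] -> counters=[0,0,1,0,0,0,0,0,0,0,0,0,0,1,0,0,0,0,1,0,0,0,0,0,0,0,0,0,0,0,0,0,0,0,0,1,0,0,0,0]
Step 2: insert emn at [15, 26, 30, 36] -> counters=[0,0,1,0,0,0,0,0,0,0,0,0,0,1,0,1,0,0,1,0,0,0,0,0,0,0,1,0,0,0,1,0,0,0,0,1,1,0,0,0]
Step 3: insert zx at [16, 17, 27, 36] -> counters=[0,0,1,0,0,0,0,0,0,0,0,0,0,1,0,1,1,1,1,0,0,0,0,0,0,0,1,1,0,0,1,0,0,0,0,1,2,0,0,0]
Step 4: insert vx at [16, 21, 32, 33] -> counters=[0,0,1,0,0,0,0,0,0,0,0,0,0,1,0,1,2,1,1,0,0,1,0,0,0,0,1,1,0,0,1,0,1,1,0,1,2,0,0,0]
Step 5: insert pog at [1, 9, 13, 32] -> counters=[0,1,1,0,0,0,0,0,0,1,0,0,0,2,0,1,2,1,1,0,0,1,0,0,0,0,1,1,0,0,1,0,2,1,0,1,2,0,0,0]
Step 6: insert vxc at [0, 17, 19, 25] -> counters=[1,1,1,0,0,0,0,0,0,1,0,0,0,2,0,1,2,2,1,1,0,1,0,0,0,1,1,1,0,0,1,0,2,1,0,1,2,0,0,0]
Step 7: insert m at [2, 13, 18, 35] -> counters=[1,1,2,0,0,0,0,0,0,1,0,0,0,3,0,1,2,2,2,1,0,1,0,0,0,1,1,1,0,0,1,0,2,1,0,2,2,0,0,0]
Step 8: delete vxc at [0, 17, 19, 25] -> counters=[0,1,2,0,0,0,0,0,0,1,0,0,0,3,0,1,2,1,2,0,0,1,0,0,0,0,1,1,0,0,1,0,2,1,0,2,2,0,0,0]
Step 9: insert vxc at [0, 17, 19, 25] -> counters=[1,1,2,0,0,0,0,0,0,1,0,0,0,3,0,1,2,2,2,1,0,1,0,0,0,1,1,1,0,0,1,0,2,1,0,2,2,0,0,0]
Step 10: delete pog at [1, 9, 13, 32] -> counters=[1,0,2,0,0,0,0,0,0,0,0,0,0,2,0,1,2,2,2,1,0,1,0,0,0,1,1,1,0,0,1,0,1,1,0,2,2,0,0,0]
Step 11: delete emn at [15, 26, 30, 36] -> counters=[1,0,2,0,0,0,0,0,0,0,0,0,0,2,0,0,2,2,2,1,0,1,0,0,0,1,0,1,0,0,0,0,1,1,0,2,1,0,0,0]
Step 12: insert emn at [15, 26, 30, 36] -> counters=[1,0,2,0,0,0,0,0,0,0,0,0,0,2,0,1,2,2,2,1,0,1,0,0,0,1,1,1,0,0,1,0,1,1,0,2,2,0,0,0]
Step 13: delete vx at [16, 21, 32, 33] -> counters=[1,0,2,0,0,0,0,0,0,0,0,0,0,2,0,1,1,2,2,1,0,0,0,0,0,1,1,1,0,0,1,0,0,0,0,2,2,0,0,0]
Step 14: insert vx at [16, 21, 32, 33] -> counters=[1,0,2,0,0,0,0,0,0,0,0,0,0,2,0,1,2,2,2,1,0,1,0,0,0,1,1,1,0,0,1,0,1,1,0,2,2,0,0,0]
Final counters=[1,0,2,0,0,0,0,0,0,0,0,0,0,2,0,1,2,2,2,1,0,1,0,0,0,1,1,1,0,0,1,0,1,1,0,2,2,0,0,0] -> counters[32]=1

Answer: 1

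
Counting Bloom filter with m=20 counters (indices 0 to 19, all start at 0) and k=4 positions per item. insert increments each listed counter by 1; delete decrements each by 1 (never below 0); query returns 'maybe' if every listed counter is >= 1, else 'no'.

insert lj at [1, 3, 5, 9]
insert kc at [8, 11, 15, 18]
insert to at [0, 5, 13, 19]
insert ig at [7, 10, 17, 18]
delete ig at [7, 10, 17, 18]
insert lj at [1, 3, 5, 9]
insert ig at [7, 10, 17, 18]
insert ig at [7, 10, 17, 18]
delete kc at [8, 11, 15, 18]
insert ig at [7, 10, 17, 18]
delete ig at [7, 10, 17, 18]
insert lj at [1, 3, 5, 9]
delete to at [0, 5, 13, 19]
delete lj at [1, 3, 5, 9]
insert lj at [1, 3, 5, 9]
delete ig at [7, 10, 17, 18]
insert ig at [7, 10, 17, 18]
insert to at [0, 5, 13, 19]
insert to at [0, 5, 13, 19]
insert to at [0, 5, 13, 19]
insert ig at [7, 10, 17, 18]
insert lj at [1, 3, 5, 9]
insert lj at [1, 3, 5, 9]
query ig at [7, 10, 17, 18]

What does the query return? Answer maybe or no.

Answer: maybe

Derivation:
Step 1: insert lj at [1, 3, 5, 9] -> counters=[0,1,0,1,0,1,0,0,0,1,0,0,0,0,0,0,0,0,0,0]
Step 2: insert kc at [8, 11, 15, 18] -> counters=[0,1,0,1,0,1,0,0,1,1,0,1,0,0,0,1,0,0,1,0]
Step 3: insert to at [0, 5, 13, 19] -> counters=[1,1,0,1,0,2,0,0,1,1,0,1,0,1,0,1,0,0,1,1]
Step 4: insert ig at [7, 10, 17, 18] -> counters=[1,1,0,1,0,2,0,1,1,1,1,1,0,1,0,1,0,1,2,1]
Step 5: delete ig at [7, 10, 17, 18] -> counters=[1,1,0,1,0,2,0,0,1,1,0,1,0,1,0,1,0,0,1,1]
Step 6: insert lj at [1, 3, 5, 9] -> counters=[1,2,0,2,0,3,0,0,1,2,0,1,0,1,0,1,0,0,1,1]
Step 7: insert ig at [7, 10, 17, 18] -> counters=[1,2,0,2,0,3,0,1,1,2,1,1,0,1,0,1,0,1,2,1]
Step 8: insert ig at [7, 10, 17, 18] -> counters=[1,2,0,2,0,3,0,2,1,2,2,1,0,1,0,1,0,2,3,1]
Step 9: delete kc at [8, 11, 15, 18] -> counters=[1,2,0,2,0,3,0,2,0,2,2,0,0,1,0,0,0,2,2,1]
Step 10: insert ig at [7, 10, 17, 18] -> counters=[1,2,0,2,0,3,0,3,0,2,3,0,0,1,0,0,0,3,3,1]
Step 11: delete ig at [7, 10, 17, 18] -> counters=[1,2,0,2,0,3,0,2,0,2,2,0,0,1,0,0,0,2,2,1]
Step 12: insert lj at [1, 3, 5, 9] -> counters=[1,3,0,3,0,4,0,2,0,3,2,0,0,1,0,0,0,2,2,1]
Step 13: delete to at [0, 5, 13, 19] -> counters=[0,3,0,3,0,3,0,2,0,3,2,0,0,0,0,0,0,2,2,0]
Step 14: delete lj at [1, 3, 5, 9] -> counters=[0,2,0,2,0,2,0,2,0,2,2,0,0,0,0,0,0,2,2,0]
Step 15: insert lj at [1, 3, 5, 9] -> counters=[0,3,0,3,0,3,0,2,0,3,2,0,0,0,0,0,0,2,2,0]
Step 16: delete ig at [7, 10, 17, 18] -> counters=[0,3,0,3,0,3,0,1,0,3,1,0,0,0,0,0,0,1,1,0]
Step 17: insert ig at [7, 10, 17, 18] -> counters=[0,3,0,3,0,3,0,2,0,3,2,0,0,0,0,0,0,2,2,0]
Step 18: insert to at [0, 5, 13, 19] -> counters=[1,3,0,3,0,4,0,2,0,3,2,0,0,1,0,0,0,2,2,1]
Step 19: insert to at [0, 5, 13, 19] -> counters=[2,3,0,3,0,5,0,2,0,3,2,0,0,2,0,0,0,2,2,2]
Step 20: insert to at [0, 5, 13, 19] -> counters=[3,3,0,3,0,6,0,2,0,3,2,0,0,3,0,0,0,2,2,3]
Step 21: insert ig at [7, 10, 17, 18] -> counters=[3,3,0,3,0,6,0,3,0,3,3,0,0,3,0,0,0,3,3,3]
Step 22: insert lj at [1, 3, 5, 9] -> counters=[3,4,0,4,0,7,0,3,0,4,3,0,0,3,0,0,0,3,3,3]
Step 23: insert lj at [1, 3, 5, 9] -> counters=[3,5,0,5,0,8,0,3,0,5,3,0,0,3,0,0,0,3,3,3]
Query ig: check counters[7]=3 counters[10]=3 counters[17]=3 counters[18]=3 -> maybe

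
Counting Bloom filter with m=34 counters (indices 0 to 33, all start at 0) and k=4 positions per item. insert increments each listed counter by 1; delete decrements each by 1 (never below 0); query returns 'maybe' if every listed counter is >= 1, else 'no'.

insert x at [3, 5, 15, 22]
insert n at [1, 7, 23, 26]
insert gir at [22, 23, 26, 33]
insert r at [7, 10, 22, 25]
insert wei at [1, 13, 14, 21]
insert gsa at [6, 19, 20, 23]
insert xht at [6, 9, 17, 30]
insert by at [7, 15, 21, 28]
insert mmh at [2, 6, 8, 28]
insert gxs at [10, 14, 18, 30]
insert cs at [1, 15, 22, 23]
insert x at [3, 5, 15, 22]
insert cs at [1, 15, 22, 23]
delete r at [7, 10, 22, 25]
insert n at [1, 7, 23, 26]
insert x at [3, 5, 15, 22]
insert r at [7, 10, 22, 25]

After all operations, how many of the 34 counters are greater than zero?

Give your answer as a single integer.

Step 1: insert x at [3, 5, 15, 22] -> counters=[0,0,0,1,0,1,0,0,0,0,0,0,0,0,0,1,0,0,0,0,0,0,1,0,0,0,0,0,0,0,0,0,0,0]
Step 2: insert n at [1, 7, 23, 26] -> counters=[0,1,0,1,0,1,0,1,0,0,0,0,0,0,0,1,0,0,0,0,0,0,1,1,0,0,1,0,0,0,0,0,0,0]
Step 3: insert gir at [22, 23, 26, 33] -> counters=[0,1,0,1,0,1,0,1,0,0,0,0,0,0,0,1,0,0,0,0,0,0,2,2,0,0,2,0,0,0,0,0,0,1]
Step 4: insert r at [7, 10, 22, 25] -> counters=[0,1,0,1,0,1,0,2,0,0,1,0,0,0,0,1,0,0,0,0,0,0,3,2,0,1,2,0,0,0,0,0,0,1]
Step 5: insert wei at [1, 13, 14, 21] -> counters=[0,2,0,1,0,1,0,2,0,0,1,0,0,1,1,1,0,0,0,0,0,1,3,2,0,1,2,0,0,0,0,0,0,1]
Step 6: insert gsa at [6, 19, 20, 23] -> counters=[0,2,0,1,0,1,1,2,0,0,1,0,0,1,1,1,0,0,0,1,1,1,3,3,0,1,2,0,0,0,0,0,0,1]
Step 7: insert xht at [6, 9, 17, 30] -> counters=[0,2,0,1,0,1,2,2,0,1,1,0,0,1,1,1,0,1,0,1,1,1,3,3,0,1,2,0,0,0,1,0,0,1]
Step 8: insert by at [7, 15, 21, 28] -> counters=[0,2,0,1,0,1,2,3,0,1,1,0,0,1,1,2,0,1,0,1,1,2,3,3,0,1,2,0,1,0,1,0,0,1]
Step 9: insert mmh at [2, 6, 8, 28] -> counters=[0,2,1,1,0,1,3,3,1,1,1,0,0,1,1,2,0,1,0,1,1,2,3,3,0,1,2,0,2,0,1,0,0,1]
Step 10: insert gxs at [10, 14, 18, 30] -> counters=[0,2,1,1,0,1,3,3,1,1,2,0,0,1,2,2,0,1,1,1,1,2,3,3,0,1,2,0,2,0,2,0,0,1]
Step 11: insert cs at [1, 15, 22, 23] -> counters=[0,3,1,1,0,1,3,3,1,1,2,0,0,1,2,3,0,1,1,1,1,2,4,4,0,1,2,0,2,0,2,0,0,1]
Step 12: insert x at [3, 5, 15, 22] -> counters=[0,3,1,2,0,2,3,3,1,1,2,0,0,1,2,4,0,1,1,1,1,2,5,4,0,1,2,0,2,0,2,0,0,1]
Step 13: insert cs at [1, 15, 22, 23] -> counters=[0,4,1,2,0,2,3,3,1,1,2,0,0,1,2,5,0,1,1,1,1,2,6,5,0,1,2,0,2,0,2,0,0,1]
Step 14: delete r at [7, 10, 22, 25] -> counters=[0,4,1,2,0,2,3,2,1,1,1,0,0,1,2,5,0,1,1,1,1,2,5,5,0,0,2,0,2,0,2,0,0,1]
Step 15: insert n at [1, 7, 23, 26] -> counters=[0,5,1,2,0,2,3,3,1,1,1,0,0,1,2,5,0,1,1,1,1,2,5,6,0,0,3,0,2,0,2,0,0,1]
Step 16: insert x at [3, 5, 15, 22] -> counters=[0,5,1,3,0,3,3,3,1,1,1,0,0,1,2,6,0,1,1,1,1,2,6,6,0,0,3,0,2,0,2,0,0,1]
Step 17: insert r at [7, 10, 22, 25] -> counters=[0,5,1,3,0,3,3,4,1,1,2,0,0,1,2,6,0,1,1,1,1,2,7,6,0,1,3,0,2,0,2,0,0,1]
Final counters=[0,5,1,3,0,3,3,4,1,1,2,0,0,1,2,6,0,1,1,1,1,2,7,6,0,1,3,0,2,0,2,0,0,1] -> 24 nonzero

Answer: 24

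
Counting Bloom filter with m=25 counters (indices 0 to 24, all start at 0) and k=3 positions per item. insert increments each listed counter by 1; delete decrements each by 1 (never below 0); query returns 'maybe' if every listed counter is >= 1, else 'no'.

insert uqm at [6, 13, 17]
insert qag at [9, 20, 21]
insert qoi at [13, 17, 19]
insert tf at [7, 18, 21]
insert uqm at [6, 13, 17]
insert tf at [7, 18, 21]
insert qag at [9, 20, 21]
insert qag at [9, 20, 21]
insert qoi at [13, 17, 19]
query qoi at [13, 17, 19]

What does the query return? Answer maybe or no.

Step 1: insert uqm at [6, 13, 17] -> counters=[0,0,0,0,0,0,1,0,0,0,0,0,0,1,0,0,0,1,0,0,0,0,0,0,0]
Step 2: insert qag at [9, 20, 21] -> counters=[0,0,0,0,0,0,1,0,0,1,0,0,0,1,0,0,0,1,0,0,1,1,0,0,0]
Step 3: insert qoi at [13, 17, 19] -> counters=[0,0,0,0,0,0,1,0,0,1,0,0,0,2,0,0,0,2,0,1,1,1,0,0,0]
Step 4: insert tf at [7, 18, 21] -> counters=[0,0,0,0,0,0,1,1,0,1,0,0,0,2,0,0,0,2,1,1,1,2,0,0,0]
Step 5: insert uqm at [6, 13, 17] -> counters=[0,0,0,0,0,0,2,1,0,1,0,0,0,3,0,0,0,3,1,1,1,2,0,0,0]
Step 6: insert tf at [7, 18, 21] -> counters=[0,0,0,0,0,0,2,2,0,1,0,0,0,3,0,0,0,3,2,1,1,3,0,0,0]
Step 7: insert qag at [9, 20, 21] -> counters=[0,0,0,0,0,0,2,2,0,2,0,0,0,3,0,0,0,3,2,1,2,4,0,0,0]
Step 8: insert qag at [9, 20, 21] -> counters=[0,0,0,0,0,0,2,2,0,3,0,0,0,3,0,0,0,3,2,1,3,5,0,0,0]
Step 9: insert qoi at [13, 17, 19] -> counters=[0,0,0,0,0,0,2,2,0,3,0,0,0,4,0,0,0,4,2,2,3,5,0,0,0]
Query qoi: check counters[13]=4 counters[17]=4 counters[19]=2 -> maybe

Answer: maybe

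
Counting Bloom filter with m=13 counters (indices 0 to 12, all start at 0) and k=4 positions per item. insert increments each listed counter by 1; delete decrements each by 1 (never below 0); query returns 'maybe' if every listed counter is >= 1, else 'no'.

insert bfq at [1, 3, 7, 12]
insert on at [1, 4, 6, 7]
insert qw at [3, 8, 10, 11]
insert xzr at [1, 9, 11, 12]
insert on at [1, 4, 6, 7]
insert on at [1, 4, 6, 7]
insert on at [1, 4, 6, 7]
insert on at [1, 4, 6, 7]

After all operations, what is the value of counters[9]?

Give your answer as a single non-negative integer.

Answer: 1

Derivation:
Step 1: insert bfq at [1, 3, 7, 12] -> counters=[0,1,0,1,0,0,0,1,0,0,0,0,1]
Step 2: insert on at [1, 4, 6, 7] -> counters=[0,2,0,1,1,0,1,2,0,0,0,0,1]
Step 3: insert qw at [3, 8, 10, 11] -> counters=[0,2,0,2,1,0,1,2,1,0,1,1,1]
Step 4: insert xzr at [1, 9, 11, 12] -> counters=[0,3,0,2,1,0,1,2,1,1,1,2,2]
Step 5: insert on at [1, 4, 6, 7] -> counters=[0,4,0,2,2,0,2,3,1,1,1,2,2]
Step 6: insert on at [1, 4, 6, 7] -> counters=[0,5,0,2,3,0,3,4,1,1,1,2,2]
Step 7: insert on at [1, 4, 6, 7] -> counters=[0,6,0,2,4,0,4,5,1,1,1,2,2]
Step 8: insert on at [1, 4, 6, 7] -> counters=[0,7,0,2,5,0,5,6,1,1,1,2,2]
Final counters=[0,7,0,2,5,0,5,6,1,1,1,2,2] -> counters[9]=1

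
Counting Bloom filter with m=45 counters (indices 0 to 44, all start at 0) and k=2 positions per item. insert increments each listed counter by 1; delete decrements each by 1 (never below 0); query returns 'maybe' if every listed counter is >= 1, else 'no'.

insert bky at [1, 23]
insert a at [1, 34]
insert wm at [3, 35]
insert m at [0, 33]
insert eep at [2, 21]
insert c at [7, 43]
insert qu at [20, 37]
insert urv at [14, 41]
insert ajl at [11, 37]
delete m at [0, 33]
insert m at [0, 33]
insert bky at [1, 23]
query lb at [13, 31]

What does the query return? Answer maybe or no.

Step 1: insert bky at [1, 23] -> counters=[0,1,0,0,0,0,0,0,0,0,0,0,0,0,0,0,0,0,0,0,0,0,0,1,0,0,0,0,0,0,0,0,0,0,0,0,0,0,0,0,0,0,0,0,0]
Step 2: insert a at [1, 34] -> counters=[0,2,0,0,0,0,0,0,0,0,0,0,0,0,0,0,0,0,0,0,0,0,0,1,0,0,0,0,0,0,0,0,0,0,1,0,0,0,0,0,0,0,0,0,0]
Step 3: insert wm at [3, 35] -> counters=[0,2,0,1,0,0,0,0,0,0,0,0,0,0,0,0,0,0,0,0,0,0,0,1,0,0,0,0,0,0,0,0,0,0,1,1,0,0,0,0,0,0,0,0,0]
Step 4: insert m at [0, 33] -> counters=[1,2,0,1,0,0,0,0,0,0,0,0,0,0,0,0,0,0,0,0,0,0,0,1,0,0,0,0,0,0,0,0,0,1,1,1,0,0,0,0,0,0,0,0,0]
Step 5: insert eep at [2, 21] -> counters=[1,2,1,1,0,0,0,0,0,0,0,0,0,0,0,0,0,0,0,0,0,1,0,1,0,0,0,0,0,0,0,0,0,1,1,1,0,0,0,0,0,0,0,0,0]
Step 6: insert c at [7, 43] -> counters=[1,2,1,1,0,0,0,1,0,0,0,0,0,0,0,0,0,0,0,0,0,1,0,1,0,0,0,0,0,0,0,0,0,1,1,1,0,0,0,0,0,0,0,1,0]
Step 7: insert qu at [20, 37] -> counters=[1,2,1,1,0,0,0,1,0,0,0,0,0,0,0,0,0,0,0,0,1,1,0,1,0,0,0,0,0,0,0,0,0,1,1,1,0,1,0,0,0,0,0,1,0]
Step 8: insert urv at [14, 41] -> counters=[1,2,1,1,0,0,0,1,0,0,0,0,0,0,1,0,0,0,0,0,1,1,0,1,0,0,0,0,0,0,0,0,0,1,1,1,0,1,0,0,0,1,0,1,0]
Step 9: insert ajl at [11, 37] -> counters=[1,2,1,1,0,0,0,1,0,0,0,1,0,0,1,0,0,0,0,0,1,1,0,1,0,0,0,0,0,0,0,0,0,1,1,1,0,2,0,0,0,1,0,1,0]
Step 10: delete m at [0, 33] -> counters=[0,2,1,1,0,0,0,1,0,0,0,1,0,0,1,0,0,0,0,0,1,1,0,1,0,0,0,0,0,0,0,0,0,0,1,1,0,2,0,0,0,1,0,1,0]
Step 11: insert m at [0, 33] -> counters=[1,2,1,1,0,0,0,1,0,0,0,1,0,0,1,0,0,0,0,0,1,1,0,1,0,0,0,0,0,0,0,0,0,1,1,1,0,2,0,0,0,1,0,1,0]
Step 12: insert bky at [1, 23] -> counters=[1,3,1,1,0,0,0,1,0,0,0,1,0,0,1,0,0,0,0,0,1,1,0,2,0,0,0,0,0,0,0,0,0,1,1,1,0,2,0,0,0,1,0,1,0]
Query lb: check counters[13]=0 counters[31]=0 -> no

Answer: no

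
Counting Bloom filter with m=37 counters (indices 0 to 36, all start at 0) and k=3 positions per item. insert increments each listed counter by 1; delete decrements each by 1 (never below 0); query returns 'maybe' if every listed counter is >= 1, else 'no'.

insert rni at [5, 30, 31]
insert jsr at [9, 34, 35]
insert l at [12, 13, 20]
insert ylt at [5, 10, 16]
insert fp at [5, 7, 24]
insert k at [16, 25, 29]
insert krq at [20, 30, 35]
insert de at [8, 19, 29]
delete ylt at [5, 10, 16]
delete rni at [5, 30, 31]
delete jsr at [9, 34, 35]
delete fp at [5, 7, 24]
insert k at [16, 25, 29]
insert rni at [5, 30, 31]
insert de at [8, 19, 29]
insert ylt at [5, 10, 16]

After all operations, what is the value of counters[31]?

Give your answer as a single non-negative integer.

Answer: 1

Derivation:
Step 1: insert rni at [5, 30, 31] -> counters=[0,0,0,0,0,1,0,0,0,0,0,0,0,0,0,0,0,0,0,0,0,0,0,0,0,0,0,0,0,0,1,1,0,0,0,0,0]
Step 2: insert jsr at [9, 34, 35] -> counters=[0,0,0,0,0,1,0,0,0,1,0,0,0,0,0,0,0,0,0,0,0,0,0,0,0,0,0,0,0,0,1,1,0,0,1,1,0]
Step 3: insert l at [12, 13, 20] -> counters=[0,0,0,0,0,1,0,0,0,1,0,0,1,1,0,0,0,0,0,0,1,0,0,0,0,0,0,0,0,0,1,1,0,0,1,1,0]
Step 4: insert ylt at [5, 10, 16] -> counters=[0,0,0,0,0,2,0,0,0,1,1,0,1,1,0,0,1,0,0,0,1,0,0,0,0,0,0,0,0,0,1,1,0,0,1,1,0]
Step 5: insert fp at [5, 7, 24] -> counters=[0,0,0,0,0,3,0,1,0,1,1,0,1,1,0,0,1,0,0,0,1,0,0,0,1,0,0,0,0,0,1,1,0,0,1,1,0]
Step 6: insert k at [16, 25, 29] -> counters=[0,0,0,0,0,3,0,1,0,1,1,0,1,1,0,0,2,0,0,0,1,0,0,0,1,1,0,0,0,1,1,1,0,0,1,1,0]
Step 7: insert krq at [20, 30, 35] -> counters=[0,0,0,0,0,3,0,1,0,1,1,0,1,1,0,0,2,0,0,0,2,0,0,0,1,1,0,0,0,1,2,1,0,0,1,2,0]
Step 8: insert de at [8, 19, 29] -> counters=[0,0,0,0,0,3,0,1,1,1,1,0,1,1,0,0,2,0,0,1,2,0,0,0,1,1,0,0,0,2,2,1,0,0,1,2,0]
Step 9: delete ylt at [5, 10, 16] -> counters=[0,0,0,0,0,2,0,1,1,1,0,0,1,1,0,0,1,0,0,1,2,0,0,0,1,1,0,0,0,2,2,1,0,0,1,2,0]
Step 10: delete rni at [5, 30, 31] -> counters=[0,0,0,0,0,1,0,1,1,1,0,0,1,1,0,0,1,0,0,1,2,0,0,0,1,1,0,0,0,2,1,0,0,0,1,2,0]
Step 11: delete jsr at [9, 34, 35] -> counters=[0,0,0,0,0,1,0,1,1,0,0,0,1,1,0,0,1,0,0,1,2,0,0,0,1,1,0,0,0,2,1,0,0,0,0,1,0]
Step 12: delete fp at [5, 7, 24] -> counters=[0,0,0,0,0,0,0,0,1,0,0,0,1,1,0,0,1,0,0,1,2,0,0,0,0,1,0,0,0,2,1,0,0,0,0,1,0]
Step 13: insert k at [16, 25, 29] -> counters=[0,0,0,0,0,0,0,0,1,0,0,0,1,1,0,0,2,0,0,1,2,0,0,0,0,2,0,0,0,3,1,0,0,0,0,1,0]
Step 14: insert rni at [5, 30, 31] -> counters=[0,0,0,0,0,1,0,0,1,0,0,0,1,1,0,0,2,0,0,1,2,0,0,0,0,2,0,0,0,3,2,1,0,0,0,1,0]
Step 15: insert de at [8, 19, 29] -> counters=[0,0,0,0,0,1,0,0,2,0,0,0,1,1,0,0,2,0,0,2,2,0,0,0,0,2,0,0,0,4,2,1,0,0,0,1,0]
Step 16: insert ylt at [5, 10, 16] -> counters=[0,0,0,0,0,2,0,0,2,0,1,0,1,1,0,0,3,0,0,2,2,0,0,0,0,2,0,0,0,4,2,1,0,0,0,1,0]
Final counters=[0,0,0,0,0,2,0,0,2,0,1,0,1,1,0,0,3,0,0,2,2,0,0,0,0,2,0,0,0,4,2,1,0,0,0,1,0] -> counters[31]=1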